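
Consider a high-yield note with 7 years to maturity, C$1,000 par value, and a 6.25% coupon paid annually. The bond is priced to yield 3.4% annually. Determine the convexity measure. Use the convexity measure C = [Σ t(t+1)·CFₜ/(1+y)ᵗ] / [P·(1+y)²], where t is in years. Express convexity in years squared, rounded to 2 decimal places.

42.24

With y = 0.034:
  t   CF        PV=CF/(1+0.034)^t    t·PV        t(t+1)·PV
  1        62.50        60.4449        60.4449         120.8897
  2        62.50        58.4573       116.9147         350.7440
  3        62.50        56.5351       169.6054         678.4216
  4        62.50        54.6761       218.7046       1,093.5228
  5        62.50        52.8783       264.3914       1,586.3484
  6        62.50        51.1395       306.8372       2,147.8605
  7     1,062.50       840.7854     5,885.4979      47,083.9830
  Σ                  1,174.9167     7,022.3960      53,061.7701
P = 1,174.9167.
Convexity = Σ t(t+1)·PV / [P·(1+y)²] = 53,061.7701 / (1,174.9167 × 1.069156) = 42.24094.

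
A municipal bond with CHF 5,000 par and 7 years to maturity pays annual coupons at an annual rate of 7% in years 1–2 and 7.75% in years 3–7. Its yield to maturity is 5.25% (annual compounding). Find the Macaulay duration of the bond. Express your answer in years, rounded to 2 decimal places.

Periodic yield y = 0.0525. Discount each cash flow and weight by its year:
  t   CF        PV=CF/(1+0.0525)^t    t·PV
  1       350.00       332.5416       332.5416
  2       350.00       315.9540       631.9080
  3       387.50       332.3574       997.0723
  4       387.50       315.7790     1,263.1161
  5       387.50       300.0276     1,500.1379
  6       387.50       285.0618     1,710.3710
  7     5,387.50     3,765.5858    26,359.1008
  Σ                  5,647.3073    32,794.2477
Price P = Σ PV = 5,647.3073.
Macaulay duration = Σ(t·PV) / P = 32,794.2477 / 5,647.3073 = 5.80706 years.

5.81 years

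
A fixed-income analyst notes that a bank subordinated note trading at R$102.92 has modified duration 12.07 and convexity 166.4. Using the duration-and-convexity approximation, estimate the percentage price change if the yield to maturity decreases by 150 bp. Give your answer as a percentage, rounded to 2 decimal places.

Duration effect: -D_mod·Δy = -12.07 × (-0.015) = +0.181050
Convexity effect: ½·C·(Δy)² = 0.5 × 166.4 × (-0.015)² = +0.0187200
ΔP/P ≈ +0.181050 + 0.0187200 = +0.199770
= +19.9770%.

+19.98%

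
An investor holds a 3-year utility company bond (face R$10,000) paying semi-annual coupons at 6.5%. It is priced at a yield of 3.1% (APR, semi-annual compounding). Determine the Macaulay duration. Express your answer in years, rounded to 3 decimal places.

2.786 years

Periodic yield y = 0.0155. Discount each cash flow and weight by its period:
  t   CF        PV=CF/(1+0.0155)^t    t·PV
  1       325.00       320.0394       320.0394
  2       325.00       315.1545       630.3090
  3       325.00       310.3442       931.0325
  4       325.00       305.6072     1,222.4290
  5       325.00       300.9426     1,504.7132
  6    10,325.00     9,414.7869    56,488.7213
  Σ                 10,966.8748    61,097.2444
Price P = Σ PV = 10,966.8748.
Macaulay duration = Σ(t·PV) / P = 61,097.2444 / 10,966.8748 = 5.57107 half-year periods.
In years: 5.57107 / 2 = 2.78554 years.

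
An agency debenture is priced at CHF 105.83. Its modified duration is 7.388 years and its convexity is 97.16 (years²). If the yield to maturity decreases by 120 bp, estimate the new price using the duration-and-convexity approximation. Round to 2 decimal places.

Duration effect: -D_mod·Δy = -7.388 × (-0.012) = +0.088656
Convexity effect: ½·C·(Δy)² = 0.5 × 97.16 × (-0.012)² = +0.00699552
ΔP/P ≈ +0.088656 + 0.00699552 = +0.09565152
New price ≈ 105.83 × (1 + 0.09565152) = 115.9528003616.

CHF 115.95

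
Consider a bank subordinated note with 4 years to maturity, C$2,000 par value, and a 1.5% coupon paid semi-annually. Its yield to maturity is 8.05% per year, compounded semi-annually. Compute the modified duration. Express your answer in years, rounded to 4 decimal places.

Periodic yield y = 0.04025. First find Macaulay duration:
  t   CF        PV=CF/(1+0.04025)^t    t·PV
  1        15.00        14.4196        14.4196
  2        15.00        13.8617        27.7234
  3        15.00        13.3253        39.9760
  4        15.00        12.8097        51.2390
  5        15.00        12.3141        61.5705
  6        15.00        11.8376        71.0258
  7        15.00        11.3796        79.6572
  8     2,015.00     1,469.5124    11,756.0992
  Σ                  1,559.4601    12,101.7107
P = 1,559.4601; Macaulay duration = 12,101.7107 / 1,559.4601 = 7.76019 half-year periods = 3.88010 years.
Modified duration = D_Mac / (1 + y) = 3.88010 / 1.04025 = 3.72997 years.

3.7300 years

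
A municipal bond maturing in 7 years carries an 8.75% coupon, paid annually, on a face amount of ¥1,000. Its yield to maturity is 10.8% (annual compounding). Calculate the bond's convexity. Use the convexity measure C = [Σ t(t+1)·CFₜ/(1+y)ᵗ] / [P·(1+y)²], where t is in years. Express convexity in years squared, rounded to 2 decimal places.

32.29

With y = 0.108:
  t   CF        PV=CF/(1+0.108)^t    t·PV        t(t+1)·PV
  1        87.50        78.9711        78.9711         157.9422
  2        87.50        71.2736       142.5471         427.6414
  3        87.50        64.3263       192.9790         771.9160
  4        87.50        58.0563       232.2250       1,161.1251
  5        87.50        52.3973       261.9867       1,571.9202
  6        87.50        47.2900       283.7401       1,986.1808
  7     1,087.50       530.4579     3,713.2055      29,705.6439
  Σ                    902.7726     4,905.6546      35,782.3696
P = 902.7726.
Convexity = Σ t(t+1)·PV / [P·(1+y)²] = 35,782.3696 / (902.7726 × 1.227664) = 32.28578.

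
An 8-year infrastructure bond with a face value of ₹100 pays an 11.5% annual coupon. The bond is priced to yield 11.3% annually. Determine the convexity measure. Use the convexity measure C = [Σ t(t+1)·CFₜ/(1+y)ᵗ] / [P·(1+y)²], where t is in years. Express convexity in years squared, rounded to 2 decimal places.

35.93

With y = 0.113:
  t   CF        PV=CF/(1+0.113)^t    t·PV        t(t+1)·PV
  1        11.50        10.3324        10.3324          20.6649
  2        11.50         9.2834        18.5668          55.7005
  3        11.50         8.3409        25.0227         100.0907
  4        11.50         7.4941        29.9762         149.8812
  5        11.50         6.7332        33.6660         201.9962
  6        11.50         6.0496        36.2976         254.0833
  7        11.50         5.4354        38.0478         304.3825
  8       111.50        47.3493       378.7944       3,409.1495
  Σ                    101.0183       570.7040       4,495.9488
P = 101.0183.
Convexity = Σ t(t+1)·PV / [P·(1+y)²] = 4,495.9488 / (101.0183 × 1.238769) = 35.92783.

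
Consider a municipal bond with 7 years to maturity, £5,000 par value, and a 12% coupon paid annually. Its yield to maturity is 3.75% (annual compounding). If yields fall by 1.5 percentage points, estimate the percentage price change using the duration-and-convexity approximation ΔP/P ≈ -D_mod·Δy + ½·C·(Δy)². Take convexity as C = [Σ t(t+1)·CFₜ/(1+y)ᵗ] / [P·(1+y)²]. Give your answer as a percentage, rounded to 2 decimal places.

+8.33%

With y = 0.0375:
  t   CF        PV=CF/(1+0.0375)^t    t·PV        t(t+1)·PV
  1       600.00       578.3133       578.3133       1,156.6265
  2       600.00       557.4104     1,114.8207       3,344.4622
  3       600.00       537.2630     1,611.7890       6,447.1560
  4       600.00       517.8439     2,071.3754      10,356.8771
  5       600.00       499.1266     2,495.6330      14,973.7983
  6       600.00       481.0859     2,886.5153      20,205.6073
  7     5,600.00     4,327.8409    30,294.8865     242,359.0918
  Σ                  7,498.8839    41,053.3333     298,843.6192
P = 7,498.8839; D_Mac = 5.47459 yrs; D_mod = 5.27672 yrs; C = 37.02296.
Duration effect: -5.27672 × (-0.015) = +0.079151
Convexity effect: 0.5 × 37.02296 × (-0.015)² = +0.0041651
ΔP/P ≈ +0.079151 + 0.0041651 = +0.083316 = +8.3316%.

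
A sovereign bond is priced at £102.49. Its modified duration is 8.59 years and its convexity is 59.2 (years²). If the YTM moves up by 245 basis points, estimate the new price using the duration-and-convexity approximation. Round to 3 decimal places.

Duration effect: -D_mod·Δy = -8.59 × (+0.0245) = -0.210455
Convexity effect: ½·C·(Δy)² = 0.5 × 59.2 × (0.0245)² = +0.0177674
ΔP/P ≈ -0.210455 + 0.0177674 = -0.1926876
New price ≈ 102.49 × (1 - 0.1926876) = 82.741447876.

£82.741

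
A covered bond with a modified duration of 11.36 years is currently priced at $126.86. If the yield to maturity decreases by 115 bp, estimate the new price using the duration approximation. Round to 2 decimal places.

Duration approximation: ΔP/P ≈ -D_mod · Δy = -11.36 × (-0.0115) = +0.130640.
New price ≈ 126.86 × (1 + 0.130640) = 143.4329904.

$143.43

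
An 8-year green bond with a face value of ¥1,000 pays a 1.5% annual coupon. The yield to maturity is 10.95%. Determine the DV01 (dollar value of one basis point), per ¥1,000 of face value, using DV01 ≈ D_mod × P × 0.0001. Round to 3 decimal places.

Periodic yield y = 0.1095.
  t   CF        PV=CF/(1+0.1095)^t    t·PV
  1        15.00        13.5196        13.5196
  2        15.00        12.1853        24.3706
  3        15.00        10.9827        32.9481
  4        15.00         9.8988        39.5952
  5        15.00         8.9218        44.6092
  6        15.00         8.0413        48.2479
  7        15.00         7.2477        50.7339
  8     1,015.00       442.0258     3,536.2062
  Σ                    512.8230     3,790.2307
P = 512.8230; D_Mac = 7.39091 yrs; D_mod = 6.66148 yrs.
DV01 ≈ 6.66148 × 512.8230 × 0.0001 = 0.341616.

¥0.342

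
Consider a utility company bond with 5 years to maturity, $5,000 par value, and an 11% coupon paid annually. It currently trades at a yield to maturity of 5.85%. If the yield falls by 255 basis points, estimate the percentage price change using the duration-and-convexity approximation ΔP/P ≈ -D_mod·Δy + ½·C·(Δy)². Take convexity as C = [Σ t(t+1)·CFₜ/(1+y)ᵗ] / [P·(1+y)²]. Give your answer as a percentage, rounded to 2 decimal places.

+10.78%

With y = 0.0585:
  t   CF        PV=CF/(1+0.0585)^t    t·PV        t(t+1)·PV
  1       550.00       519.6032       519.6032       1,039.2064
  2       550.00       490.8864       981.7727       2,945.3182
  3       550.00       463.7566     1,391.2698       5,565.0792
  4       550.00       438.1262     1,752.5049       8,762.5243
  5     5,550.00     4,176.7518    20,883.7591     125,302.5548
  Σ                  6,089.1242    25,528.9097     143,614.6829
P = 6,089.1242; D_Mac = 4.19254 yrs; D_mod = 3.96083 yrs; C = 21.05049.
Duration effect: -3.96083 × (-0.0255) = +0.101001
Convexity effect: 0.5 × 21.05049 × (-0.0255)² = +0.0068440
ΔP/P ≈ +0.101001 + 0.0068440 = +0.107845 = +10.7845%.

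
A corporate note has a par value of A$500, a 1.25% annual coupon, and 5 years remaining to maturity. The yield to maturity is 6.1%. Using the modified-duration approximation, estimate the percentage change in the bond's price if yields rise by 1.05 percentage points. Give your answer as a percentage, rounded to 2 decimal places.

Periodic yield y = 0.061. Modified duration first:
  t   CF        PV=CF/(1+0.061)^t    t·PV
  1         6.25         5.8907         5.8907
  2         6.25         5.5520        11.1040
  3         6.25         5.2328        15.6984
  4         6.25         4.9319        19.7278
  5       506.25       376.5201     1,882.6003
  Σ                    398.1275     1,935.0211
P = 398.1275; D_Mac = 4.86031 yrs; D_mod = 4.86031/(1+0.061) = 4.58087 yrs.
ΔP/P ≈ -D_mod · Δy = -4.58087 × (+0.0105) = -0.048099 = -4.8099%.

-4.81%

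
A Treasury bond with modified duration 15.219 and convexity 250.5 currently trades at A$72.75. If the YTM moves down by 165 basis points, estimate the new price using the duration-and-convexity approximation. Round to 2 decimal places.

A$93.50

Duration effect: -D_mod·Δy = -15.219 × (-0.0165) = +0.2511135
Convexity effect: ½·C·(Δy)² = 0.5 × 250.5 × (-0.0165)² = +0.0340993125
ΔP/P ≈ +0.2511135 + 0.0340993125 = +0.2852128125
New price ≈ 72.75 × (1 + 0.2852128125) = 93.499232109375.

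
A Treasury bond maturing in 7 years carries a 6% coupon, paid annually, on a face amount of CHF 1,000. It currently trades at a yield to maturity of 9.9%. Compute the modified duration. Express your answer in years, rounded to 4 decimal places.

Periodic yield y = 0.099. First find Macaulay duration:
  t   CF        PV=CF/(1+0.099)^t    t·PV
  1        60.00        54.5951        54.5951
  2        60.00        49.6771        99.3541
  3        60.00        45.2021       135.6062
  4        60.00        41.1302       164.5207
  5        60.00        37.4251       187.1254
  6        60.00        34.0538       204.3226
  7     1,060.00       547.4217     3,831.9520
  Σ                    809.5049     4,677.4760
P = 809.5049; Macaulay duration = 4,677.4760 / 809.5049 = 5.77819 years.
Modified duration = D_Mac / (1 + y) = 5.77819 / 1.099 = 5.25768 years.

5.2577 years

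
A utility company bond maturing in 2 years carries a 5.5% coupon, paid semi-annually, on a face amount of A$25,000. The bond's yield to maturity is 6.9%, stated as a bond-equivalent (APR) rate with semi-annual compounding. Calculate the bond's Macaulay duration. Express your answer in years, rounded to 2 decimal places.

1.92 years

Periodic yield y = 0.0345. Discount each cash flow and weight by its period:
  t   CF        PV=CF/(1+0.0345)^t    t·PV
  1       687.50       664.5723       664.5723
  2       687.50       642.4091     1,284.8183
  3       687.50       620.9852     1,862.9555
  4    25,687.50    22,428.4809    89,713.9236
  Σ                 24,356.4474    93,526.2696
Price P = Σ PV = 24,356.4474.
Macaulay duration = Σ(t·PV) / P = 93,526.2696 / 24,356.4474 = 3.83990 half-year periods.
In years: 3.83990 / 2 = 1.91995 years.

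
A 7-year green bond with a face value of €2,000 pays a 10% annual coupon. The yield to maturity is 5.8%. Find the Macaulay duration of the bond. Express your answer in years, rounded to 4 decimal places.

5.5332 years

Periodic yield y = 0.058. Discount each cash flow and weight by its year:
  t   CF        PV=CF/(1+0.058)^t    t·PV
  1       200.00       189.0359       189.0359
  2       200.00       178.6729       357.3458
  3       200.00       168.8780       506.6339
  4       200.00       159.6200       638.4800
  5       200.00       150.8696       754.3479
  6       200.00       142.5988       855.5930
  7     2,200.00     1,482.5966    10,378.1764
  Σ                  2,472.2718    13,679.6129
Price P = Σ PV = 2,472.2718.
Macaulay duration = Σ(t·PV) / P = 13,679.6129 / 2,472.2718 = 5.53322 years.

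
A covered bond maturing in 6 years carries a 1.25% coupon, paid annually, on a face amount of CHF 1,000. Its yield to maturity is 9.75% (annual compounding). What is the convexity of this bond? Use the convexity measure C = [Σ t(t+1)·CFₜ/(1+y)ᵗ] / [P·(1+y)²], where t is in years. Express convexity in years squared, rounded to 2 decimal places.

33.02

With y = 0.0975:
  t   CF        PV=CF/(1+0.0975)^t    t·PV        t(t+1)·PV
  1        12.50        11.3895        11.3895          22.7790
  2        12.50        10.3777        20.7554          62.2662
  3        12.50         9.4558        28.3673         113.4691
  4        12.50         8.6157        34.4629         172.3145
  5        12.50         7.8503        39.2516         235.5096
  6     1,012.50       579.3858     3,476.3149      24,334.2042
  Σ                    627.0748     3,610.5416      24,940.5427
P = 627.0748.
Convexity = Σ t(t+1)·PV / [P·(1+y)²] = 24,940.5427 / (627.0748 × 1.204506) = 33.02003.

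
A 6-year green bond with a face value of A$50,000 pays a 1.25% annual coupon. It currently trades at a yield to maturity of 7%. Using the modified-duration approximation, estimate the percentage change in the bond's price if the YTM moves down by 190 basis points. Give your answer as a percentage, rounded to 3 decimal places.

+10.261%

Periodic yield y = 0.07. Modified duration first:
  t   CF        PV=CF/(1+0.07)^t    t·PV
  1       625.00       584.1121       584.1121
  2       625.00       545.8992     1,091.7984
  3       625.00       510.1862     1,530.5585
  4       625.00       476.8095     1,907.2380
  5       625.00       445.6164     2,228.0818
  6    50,625.00    33,733.5751   202,401.4505
  Σ                 36,296.1985   209,743.2394
P = 36,296.1985; D_Mac = 5.77866 yrs; D_mod = 5.77866/(1+0.07) = 5.40061 yrs.
ΔP/P ≈ -D_mod · Δy = -5.40061 × (-0.019) = +0.102612 = +10.2612%.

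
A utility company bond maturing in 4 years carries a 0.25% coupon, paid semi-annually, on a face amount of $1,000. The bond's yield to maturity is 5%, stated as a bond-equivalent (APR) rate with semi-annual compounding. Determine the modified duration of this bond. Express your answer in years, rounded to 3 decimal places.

3.883 years

Periodic yield y = 0.025. First find Macaulay duration:
  t   CF        PV=CF/(1+0.025)^t    t·PV
  1         1.25         1.2195         1.2195
  2         1.25         1.1898         2.3795
  3         1.25         1.1607         3.4822
  4         1.25         1.1324         4.5298
  5         1.25         1.1048         5.5241
  6         1.25         1.0779         6.4672
  7         1.25         1.0516         7.3611
  8     1,001.25       821.7725     6,574.1800
  Σ                    829.7092     6,605.1435
P = 829.7092; Macaulay duration = 6,605.1435 / 829.7092 = 7.96079 half-year periods = 3.98040 years.
Modified duration = D_Mac / (1 + y) = 3.98040 / 1.025 = 3.88331 years.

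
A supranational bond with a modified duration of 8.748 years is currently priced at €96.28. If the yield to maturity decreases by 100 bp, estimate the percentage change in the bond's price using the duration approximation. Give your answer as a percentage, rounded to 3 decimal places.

Duration approximation: ΔP/P ≈ -D_mod · Δy = -8.748 × (-0.01) = +0.087480.
As a percentage: +8.7480%.

+8.748%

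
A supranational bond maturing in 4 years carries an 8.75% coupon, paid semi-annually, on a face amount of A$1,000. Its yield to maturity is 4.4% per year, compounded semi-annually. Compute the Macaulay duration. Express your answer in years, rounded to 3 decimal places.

3.504 years

Periodic yield y = 0.022. Discount each cash flow and weight by its period:
  t   CF        PV=CF/(1+0.022)^t    t·PV
  1        43.75        42.8082        42.8082
  2        43.75        41.8867        83.7734
  3        43.75        40.9850       122.9551
  4        43.75        40.1028       160.4111
  5        43.75        39.2395       196.1976
  6        43.75        38.3948       230.3689
  7        43.75        37.5683       262.9782
  8     1,043.75       876.9793     7,015.8341
  Σ                  1,157.9647     8,115.3267
Price P = Σ PV = 1,157.9647.
Macaulay duration = Σ(t·PV) / P = 8,115.3267 / 1,157.9647 = 7.00827 half-year periods.
In years: 7.00827 / 2 = 3.50413 years.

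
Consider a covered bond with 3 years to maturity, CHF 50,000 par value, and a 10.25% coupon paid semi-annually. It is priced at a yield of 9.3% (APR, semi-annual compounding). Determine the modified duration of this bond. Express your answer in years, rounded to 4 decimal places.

Periodic yield y = 0.0465. First find Macaulay duration:
  t   CF        PV=CF/(1+0.0465)^t    t·PV
  1     2,562.50     2,448.6383     2,448.6383
  2     2,562.50     2,339.8359     4,679.6719
  3     2,562.50     2,235.8681     6,707.6042
  4     2,562.50     2,136.5199     8,546.0796
  5     2,562.50     2,041.5861    10,207.9307
  6    52,562.50    40,016.6397   240,099.8382
  Σ                 51,219.0881   272,689.7631
P = 51,219.0881; Macaulay duration = 272,689.7631 / 51,219.0881 = 5.32399 half-year periods = 2.66199 years.
Modified duration = D_Mac / (1 + y) = 2.66199 / 1.0465 = 2.54371 years.

2.5437 years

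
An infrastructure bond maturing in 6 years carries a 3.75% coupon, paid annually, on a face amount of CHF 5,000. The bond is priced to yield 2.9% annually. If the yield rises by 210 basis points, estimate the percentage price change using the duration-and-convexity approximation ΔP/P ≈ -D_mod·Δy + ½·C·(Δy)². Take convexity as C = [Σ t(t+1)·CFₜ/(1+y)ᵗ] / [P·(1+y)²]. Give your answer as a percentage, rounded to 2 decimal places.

With y = 0.029:
  t   CF        PV=CF/(1+0.029)^t    t·PV        t(t+1)·PV
  1       187.50       182.2157       182.2157         364.4315
  2       187.50       177.0804       354.1608       1,062.4825
  3       187.50       172.0898       516.2694       2,065.0777
  4       187.50       167.2399       668.9594       3,344.7970
  5       187.50       162.5266       812.6329       4,875.7974
  6     5,187.50     4,369.8433    26,219.0596     183,533.4175
  Σ                  5,230.9957    28,753.2979     195,246.0036
P = 5,230.9957; D_Mac = 5.49672 yrs; D_mod = 5.34180 yrs; C = 35.25064.
Duration effect: -5.34180 × (+0.021) = -0.112178
Convexity effect: 0.5 × 35.25064 × (0.021)² = +0.0077728
ΔP/P ≈ -0.112178 + 0.0077728 = -0.104405 = -10.4405%.

-10.44%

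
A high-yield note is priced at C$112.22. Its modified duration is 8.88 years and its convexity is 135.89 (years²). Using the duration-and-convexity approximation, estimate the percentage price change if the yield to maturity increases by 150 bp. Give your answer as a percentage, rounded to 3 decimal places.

Duration effect: -D_mod·Δy = -8.88 × (+0.015) = -0.133200
Convexity effect: ½·C·(Δy)² = 0.5 × 135.89 × (0.015)² = +0.015287625
ΔP/P ≈ -0.133200 + 0.015287625 = -0.117912375
= -11.7912375%.

-11.791%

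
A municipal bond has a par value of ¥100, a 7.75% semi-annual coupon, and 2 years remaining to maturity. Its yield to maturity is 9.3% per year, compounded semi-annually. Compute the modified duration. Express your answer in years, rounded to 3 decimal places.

1.805 years

Periodic yield y = 0.0465. First find Macaulay duration:
  t   CF        PV=CF/(1+0.0465)^t    t·PV
  1        3.875         3.7028         3.7028
  2        3.875         3.5383         7.0766
  3        3.875         3.3811        10.1432
  4      103.875        86.6072       346.4289
  Σ                     97.2294       367.3515
P = 97.2294; Macaulay duration = 367.3515 / 97.2294 = 3.77819 half-year periods = 1.88910 years.
Modified duration = D_Mac / (1 + y) = 1.88910 / 1.0465 = 1.80516 years.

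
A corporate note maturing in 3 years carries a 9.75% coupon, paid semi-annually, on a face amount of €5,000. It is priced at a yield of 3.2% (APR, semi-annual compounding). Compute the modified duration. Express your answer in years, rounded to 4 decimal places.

Periodic yield y = 0.016. First find Macaulay duration:
  t   CF        PV=CF/(1+0.016)^t    t·PV
  1       243.75       239.9114       239.9114
  2       243.75       236.1333       472.2666
  3       243.75       232.4147       697.2440
  4       243.75       228.7546       915.0183
  5       243.75       225.1521     1,125.7607
  6     5,243.75     4,767.3796    28,604.2774
  Σ                  5,929.7456    32,054.4783
P = 5,929.7456; Macaulay duration = 32,054.4783 / 5,929.7456 = 5.40571 half-year periods = 2.70285 years.
Modified duration = D_Mac / (1 + y) = 2.70285 / 1.016 = 2.66029 years.

2.6603 years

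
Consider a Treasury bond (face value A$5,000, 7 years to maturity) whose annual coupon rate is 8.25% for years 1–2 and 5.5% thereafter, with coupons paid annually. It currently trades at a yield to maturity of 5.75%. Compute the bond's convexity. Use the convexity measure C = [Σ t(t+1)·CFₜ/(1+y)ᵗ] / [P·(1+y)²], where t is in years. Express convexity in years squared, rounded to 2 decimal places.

38.72

With y = 0.0575:
  t   CF        PV=CF/(1+0.0575)^t    t·PV        t(t+1)·PV
  1       412.50       390.0709       390.0709         780.1418
  2       412.50       368.8614       737.7228       2,213.1684
  3       275.00       232.5367       697.6102       2,790.4408
  4       275.00       219.8929       879.5716       4,397.8578
  5       275.00       207.9365     1,039.6827       6,238.0962
  6       275.00       196.6303     1,179.7818       8,258.4725
  7     5,275.00     3,566.6446    24,966.5119     199,732.0956
  Σ                  5,182.5733    29,890.9519     224,410.2731
P = 5,182.5733.
Convexity = Σ t(t+1)·PV / [P·(1+y)²] = 224,410.2731 / (5,182.5733 × 1.118306) = 38.72010.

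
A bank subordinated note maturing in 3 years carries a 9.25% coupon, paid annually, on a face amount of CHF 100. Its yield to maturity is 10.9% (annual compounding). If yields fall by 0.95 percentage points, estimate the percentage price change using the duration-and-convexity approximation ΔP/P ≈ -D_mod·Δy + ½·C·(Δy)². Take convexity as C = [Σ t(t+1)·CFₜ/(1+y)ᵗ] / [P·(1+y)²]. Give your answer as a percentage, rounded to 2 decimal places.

With y = 0.109:
  t   CF        PV=CF/(1+0.109)^t    t·PV        t(t+1)·PV
  1         9.25         8.3408         8.3408          16.6817
  2         9.25         7.5211        15.0421          45.1263
  3       109.25        80.0989       240.2968         961.1874
  Σ                     95.9608       263.6798       1,022.9954
P = 95.9608; D_Mac = 2.74779 yrs; D_mod = 2.47771 yrs; C = 8.66795.
Duration effect: -2.47771 × (-0.0095) = +0.023538
Convexity effect: 0.5 × 8.66795 × (-0.0095)² = +0.0003911
ΔP/P ≈ +0.023538 + 0.0003911 = +0.023929 = +2.3929%.

+2.39%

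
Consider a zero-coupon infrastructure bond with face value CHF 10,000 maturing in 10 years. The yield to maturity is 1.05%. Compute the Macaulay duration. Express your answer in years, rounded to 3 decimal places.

A zero-coupon bond has a single cash flow at maturity, so its Macaulay duration equals its maturity: 10 years.

10.000 years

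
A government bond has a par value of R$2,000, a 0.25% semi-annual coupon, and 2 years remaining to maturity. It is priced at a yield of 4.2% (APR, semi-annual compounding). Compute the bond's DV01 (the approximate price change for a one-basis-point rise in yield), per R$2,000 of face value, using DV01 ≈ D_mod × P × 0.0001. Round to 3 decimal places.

Periodic yield y = 0.021.
  t   CF        PV=CF/(1+0.021)^t    t·PV
  1         2.50         2.4486         2.4486
  2         2.50         2.3982         4.7964
  3         2.50         2.3489         7.0467
  4     2,002.50     1,842.7633     7,371.0532
  Σ                  1,849.9590     7,385.3449
P = 1,849.9590; D_Mac = 3.99217 half-year periods = 1.99608 yrs; D_mod = 1.95503 yrs.
DV01 ≈ 1.95503 × 1,849.9590 × 0.0001 = 0.361672.

R$0.362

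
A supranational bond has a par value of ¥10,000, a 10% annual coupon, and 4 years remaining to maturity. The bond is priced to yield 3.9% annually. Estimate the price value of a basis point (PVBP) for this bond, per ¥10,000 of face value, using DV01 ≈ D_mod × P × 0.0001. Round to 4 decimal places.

¥4.1623

Periodic yield y = 0.039.
  t   CF        PV=CF/(1+0.039)^t    t·PV
  1     1,000.00       962.4639       962.4639
  2     1,000.00       926.3368     1,852.6735
  3     1,000.00       891.5657     2,674.6971
  4    11,000.00     9,439.0980    37,756.3920
  Σ                 12,219.4644    43,246.2266
P = 12,219.4644; D_Mac = 3.53913 yrs; D_mod = 3.40628 yrs.
DV01 ≈ 3.40628 × 12,219.4644 × 0.0001 = 4.162293.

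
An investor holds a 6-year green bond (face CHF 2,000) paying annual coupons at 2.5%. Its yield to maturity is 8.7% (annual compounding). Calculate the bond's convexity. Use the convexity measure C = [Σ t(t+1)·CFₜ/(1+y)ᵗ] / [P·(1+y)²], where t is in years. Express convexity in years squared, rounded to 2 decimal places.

With y = 0.087:
  t   CF        PV=CF/(1+0.087)^t    t·PV        t(t+1)·PV
  1        50.00        45.9982        45.9982          91.9963
  2        50.00        42.3166        84.6332         253.8997
  3        50.00        38.9297       116.7892         467.1567
  4        50.00        35.8139       143.2557         716.2783
  5        50.00        32.9475       164.7374         988.4246
  6     2,050.00     1,242.7295     7,456.3768      52,194.6376
  Σ                  1,438.7354     8,011.7905      54,712.3933
P = 1,438.7354.
Convexity = Σ t(t+1)·PV / [P·(1+y)²] = 54,712.3933 / (1,438.7354 × 1.181569) = 32.18442.

32.18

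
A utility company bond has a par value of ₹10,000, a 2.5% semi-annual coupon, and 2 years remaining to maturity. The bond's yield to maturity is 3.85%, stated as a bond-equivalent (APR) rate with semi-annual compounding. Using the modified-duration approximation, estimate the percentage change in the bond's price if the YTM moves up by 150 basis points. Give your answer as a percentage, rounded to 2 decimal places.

Periodic yield y = 0.01925. Modified duration first:
  t   CF        PV=CF/(1+0.01925)^t    t·PV
  1       125.00       122.6392       122.6392
  2       125.00       120.3230       240.6460
  3       125.00       118.0505       354.1515
  4    10,125.00     9,381.4972    37,525.9886
  Σ                  9,742.5098    38,243.4253
P = 9,742.5098; D_Mac = 3.92542 half-year periods = 1.96271 yrs; D_mod = 1.96271/(1+0.01925) = 1.92564 yrs.
ΔP/P ≈ -D_mod · Δy = -1.92564 × (+0.015) = -0.028885 = -2.8885%.

-2.89%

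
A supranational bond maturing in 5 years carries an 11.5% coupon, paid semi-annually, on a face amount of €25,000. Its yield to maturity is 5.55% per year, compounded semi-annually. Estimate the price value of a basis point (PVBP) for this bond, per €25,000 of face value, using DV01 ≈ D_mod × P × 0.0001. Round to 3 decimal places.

Periodic yield y = 0.02775.
  t   CF        PV=CF/(1+0.02775)^t    t·PV
  1     1,437.50     1,398.6865     1,398.6865
  2     1,437.50     1,360.9209     2,721.8418
  3     1,437.50     1,324.1750     3,972.5251
  4     1,437.50     1,288.4213     5,153.6854
  5     1,437.50     1,253.6330     6,268.1651
  6     1,437.50     1,219.7840     7,318.7041
  7     1,437.50     1,186.8490     8,307.9428
  8     1,437.50     1,154.8032     9,238.4254
  9     1,437.50     1,123.6226    10,112.6038
  10   26,437.50    20,106.9191   201,069.1908
  Σ                 31,417.8147   255,561.7709
P = 31,417.8147; D_Mac = 8.13429 half-year periods = 4.06715 yrs; D_mod = 3.95733 yrs.
DV01 ≈ 3.95733 × 31,417.8147 × 0.0001 = 12.433071.

€12.433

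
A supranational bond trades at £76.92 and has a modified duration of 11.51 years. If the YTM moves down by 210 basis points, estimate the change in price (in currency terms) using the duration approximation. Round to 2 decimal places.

Duration approximation: ΔP/P ≈ -D_mod · Δy = -11.51 × (-0.021) = +0.241710.
ΔP ≈ 76.92 × (+0.241710) = +18.5923332.

+£18.59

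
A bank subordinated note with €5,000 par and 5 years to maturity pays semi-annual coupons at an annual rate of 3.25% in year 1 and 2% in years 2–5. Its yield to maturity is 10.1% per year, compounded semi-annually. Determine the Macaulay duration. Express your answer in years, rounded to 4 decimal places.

4.6593 years

Periodic yield y = 0.0505. Discount each cash flow and weight by its period:
  t   CF        PV=CF/(1+0.0505)^t    t·PV
  1        81.25        77.3441        77.3441
  2        81.25        73.6260       147.2520
  3        50.00        43.1302       129.3907
  4        50.00        41.0569       164.2275
  5        50.00        39.0832       195.4158
  6        50.00        37.2043       223.2261
  7        50.00        35.4158       247.9109
  8        50.00        33.7133       269.7066
  9        50.00        32.0926       288.8338
  10    5,050.00     3,085.5374    30,855.3737
  Σ                  3,498.2039    32,598.6812
Price P = Σ PV = 3,498.2039.
Macaulay duration = Σ(t·PV) / P = 32,598.6812 / 3,498.2039 = 9.31869 half-year periods.
In years: 9.31869 / 2 = 4.65935 years.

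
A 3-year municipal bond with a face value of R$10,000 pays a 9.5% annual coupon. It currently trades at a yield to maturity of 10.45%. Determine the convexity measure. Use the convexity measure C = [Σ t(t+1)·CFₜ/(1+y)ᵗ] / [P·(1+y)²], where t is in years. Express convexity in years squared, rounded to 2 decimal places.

8.72

With y = 0.1045:
  t   CF        PV=CF/(1+0.1045)^t    t·PV        t(t+1)·PV
  1       950.00       860.1177       860.1177       1,720.2354
  2       950.00       778.7394     1,557.4789       4,672.4366
  3    10,950.00     8,126.7511    24,380.2533      97,521.0132
  Σ                  9,765.6082    26,797.8499     103,913.6851
P = 9,765.6082.
Convexity = Σ t(t+1)·PV / [P·(1+y)²] = 103,913.6851 / (9,765.6082 × 1.219920) = 8.72252.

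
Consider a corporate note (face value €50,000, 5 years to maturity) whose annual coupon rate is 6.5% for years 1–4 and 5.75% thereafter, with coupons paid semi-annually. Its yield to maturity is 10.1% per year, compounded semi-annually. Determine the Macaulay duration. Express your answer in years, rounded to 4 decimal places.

4.2847 years

Periodic yield y = 0.0505. Discount each cash flow and weight by its period:
  t   CF        PV=CF/(1+0.0505)^t    t·PV
  1     1,625.00     1,546.8824     1,546.8824
  2     1,625.00     1,472.5202     2,945.0403
  3     1,625.00     1,401.7327     4,205.1980
  4     1,625.00     1,334.3481     5,337.3924
  5     1,625.00     1,270.2028     6,351.0142
  6     1,625.00     1,209.1412     7,254.8473
  7     1,625.00     1,151.0150     8,057.1047
  8     1,625.00     1,095.6830     8,765.4638
  9     1,437.50       922.6635     8,303.9715
  10   51,437.50    31,428.1839   314,281.8386
  Σ                 42,832.3727   367,048.7533
Price P = Σ PV = 42,832.3727.
Macaulay duration = Σ(t·PV) / P = 367,048.7533 / 42,832.3727 = 8.56942 half-year periods.
In years: 8.56942 / 2 = 4.28471 years.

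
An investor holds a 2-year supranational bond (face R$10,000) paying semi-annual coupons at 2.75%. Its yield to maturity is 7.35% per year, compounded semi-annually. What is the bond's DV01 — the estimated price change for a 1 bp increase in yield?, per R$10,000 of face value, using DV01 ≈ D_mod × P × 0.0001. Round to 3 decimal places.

Periodic yield y = 0.03675.
  t   CF        PV=CF/(1+0.03675)^t    t·PV
  1       137.50       132.6260       132.6260
  2       137.50       127.9248       255.8495
  3       137.50       123.3902       370.1705
  4    10,137.50     8,774.7488    35,098.9951
  Σ                  9,158.6897    35,857.6411
P = 9,158.6897; D_Mac = 3.91515 half-year periods = 1.95757 yrs; D_mod = 1.88818 yrs.
DV01 ≈ 1.88818 × 9,158.6897 × 0.0001 = 1.729329.

R$1.729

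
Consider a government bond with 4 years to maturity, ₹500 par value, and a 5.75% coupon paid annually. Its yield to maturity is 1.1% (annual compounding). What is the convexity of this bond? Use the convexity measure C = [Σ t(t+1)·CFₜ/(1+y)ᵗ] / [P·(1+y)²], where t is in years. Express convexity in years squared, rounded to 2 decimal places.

17.70

With y = 0.011:
  t   CF        PV=CF/(1+0.011)^t    t·PV        t(t+1)·PV
  1        28.75        28.4372        28.4372          56.8744
  2        28.75        28.1278        56.2556         168.7667
  3        28.75        27.8217        83.4652         333.8610
  4       528.75       506.1110     2,024.4439      10,122.2196
  Σ                    590.4977     2,192.6019      10,681.7216
P = 590.4977.
Convexity = Σ t(t+1)·PV / [P·(1+y)²] = 10,681.7216 / (590.4977 × 1.022121) = 17.69786.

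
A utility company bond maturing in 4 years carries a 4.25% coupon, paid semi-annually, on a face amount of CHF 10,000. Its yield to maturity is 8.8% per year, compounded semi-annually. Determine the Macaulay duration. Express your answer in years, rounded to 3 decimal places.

3.691 years

Periodic yield y = 0.044. Discount each cash flow and weight by its period:
  t   CF        PV=CF/(1+0.044)^t    t·PV
  1       212.50       203.5441       203.5441
  2       212.50       194.9656       389.9312
  3       212.50       186.7486       560.2459
  4       212.50       178.8780       715.5120
  5       212.50       171.3391       856.6954
  6       212.50       164.1179       984.7074
  7       212.50       157.2011     1,100.4074
  8    10,212.50     7,236.4919    57,891.9352
  Σ                  8,493.2862    62,702.9785
Price P = Σ PV = 8,493.2862.
Macaulay duration = Σ(t·PV) / P = 62,702.9785 / 8,493.2862 = 7.38265 half-year periods.
In years: 7.38265 / 2 = 3.69133 years.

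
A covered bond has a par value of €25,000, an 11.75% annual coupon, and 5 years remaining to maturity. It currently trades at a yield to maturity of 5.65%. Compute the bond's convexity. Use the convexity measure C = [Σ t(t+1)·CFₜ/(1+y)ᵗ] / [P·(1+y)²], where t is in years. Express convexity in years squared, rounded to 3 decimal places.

20.918

With y = 0.0565:
  t   CF        PV=CF/(1+0.0565)^t    t·PV        t(t+1)·PV
  1     2,937.50     2,780.4070     2,780.4070       5,560.8140
  2     2,937.50     2,631.7151     5,263.4302      15,790.2906
  3     2,937.50     2,490.9750     7,472.9250      29,891.7002
  4     2,937.50     2,357.7615     9,431.0460      47,155.2298
  5    27,937.50    21,224.6254   106,123.1269     636,738.7613
  Σ                 31,485.4840   131,070.9351     735,136.7959
P = 31,485.4840.
Convexity = Σ t(t+1)·PV / [P·(1+y)²] = 735,136.7959 / (31,485.4840 × 1.116192) = 20.91793.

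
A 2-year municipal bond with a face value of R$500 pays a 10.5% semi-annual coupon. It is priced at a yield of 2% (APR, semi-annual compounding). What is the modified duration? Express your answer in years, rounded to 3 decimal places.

1.849 years

Periodic yield y = 0.01. First find Macaulay duration:
  t   CF        PV=CF/(1+0.01)^t    t·PV
  1        26.25        25.9901        25.9901
  2        26.25        25.7328        51.4655
  3        26.25        25.4780        76.4340
  4       526.25       505.7159     2,022.8636
  Σ                    582.9168     2,176.7532
P = 582.9168; Macaulay duration = 2,176.7532 / 582.9168 = 3.73424 half-year periods = 1.86712 years.
Modified duration = D_Mac / (1 + y) = 1.86712 / 1.01 = 1.84864 years.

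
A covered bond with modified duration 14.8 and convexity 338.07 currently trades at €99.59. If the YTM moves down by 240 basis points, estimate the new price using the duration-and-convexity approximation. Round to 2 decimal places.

€144.66

Duration effect: -D_mod·Δy = -14.8 × (-0.024) = +0.355200
Convexity effect: ½·C·(Δy)² = 0.5 × 338.07 × (-0.024)² = +0.09736416
ΔP/P ≈ +0.355200 + 0.09736416 = +0.45256416
New price ≈ 99.59 × (1 + 0.45256416) = 144.6608646944.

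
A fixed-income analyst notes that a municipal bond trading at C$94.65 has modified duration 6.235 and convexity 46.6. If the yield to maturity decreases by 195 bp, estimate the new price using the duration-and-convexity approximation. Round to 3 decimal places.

C$106.996

Duration effect: -D_mod·Δy = -6.235 × (-0.0195) = +0.1215825
Convexity effect: ½·C·(Δy)² = 0.5 × 46.6 × (-0.0195)² = +0.008859825
ΔP/P ≈ +0.1215825 + 0.008859825 = +0.130442325
New price ≈ 94.65 × (1 + 0.130442325) = 106.99636606125.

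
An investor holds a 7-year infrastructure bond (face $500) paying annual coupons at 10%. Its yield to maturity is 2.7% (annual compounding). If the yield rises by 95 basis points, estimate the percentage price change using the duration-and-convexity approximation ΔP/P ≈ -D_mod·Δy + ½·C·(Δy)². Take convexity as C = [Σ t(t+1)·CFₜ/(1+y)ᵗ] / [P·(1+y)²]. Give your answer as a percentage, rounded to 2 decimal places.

-5.06%

With y = 0.027:
  t   CF        PV=CF/(1+0.027)^t    t·PV        t(t+1)·PV
  1        50.00        48.6855        48.6855          97.3710
  2        50.00        47.4055        94.8111         284.4333
  3        50.00        46.1592       138.4777         553.9109
  4        50.00        44.9457       179.7828         898.9142
  5        50.00        43.7641       218.8204       1,312.9223
  6        50.00        42.6135       255.6811       1,789.7676
  7       550.00       456.4252     3,194.9762      25,559.8094
  Σ                    729.9987     4,131.2348      30,497.1286
P = 729.9987; D_Mac = 5.65924 yrs; D_mod = 5.51045 yrs; C = 39.60919.
Duration effect: -5.51045 × (+0.0095) = -0.052349
Convexity effect: 0.5 × 39.60919 × (0.0095)² = +0.0017874
ΔP/P ≈ -0.052349 + 0.0017874 = -0.050562 = -5.0562%.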